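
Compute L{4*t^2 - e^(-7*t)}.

-1/(s + 7) + 8/s^3

By linearity of the Laplace transform, transform each term separately.
(4)·[L{t^2} = 2!/s^3 = 2/s^3]; (-1)·[L{e^(-7t)} = 1/(s + 7)].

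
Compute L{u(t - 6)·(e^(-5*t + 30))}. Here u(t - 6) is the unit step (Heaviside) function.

exp(-6*s)/(s + 5)

By the second shifting theorem, L{u(t - c)·g(t - c)} = e^(-cs)·G(s) with c = 6 and G(s) = L{g(t)}.
L{e^(-5t)} = 1/(s + 5).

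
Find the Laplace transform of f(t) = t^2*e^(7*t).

2/(s - 7)^3

L{e^(7t)} = 1/(s - 7).
Then apply L{t^2·g(t)} = (-1)^2 d^2/ds^2[G(s)] with G(s) = 1/(s - 7):
differentiating 2 times and applying the sign gives 2/(s - 7)^3.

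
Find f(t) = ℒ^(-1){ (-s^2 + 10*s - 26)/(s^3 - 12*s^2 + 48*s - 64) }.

Factor the denominator: s^3 - 12*s^2 + 48*s - 64 = (s - 4)^3.
Partial fraction decomposition gives [-1/(s - 4)] + [2/(s - 4)^2] + [-2/(s - 4)^3].
Invert each term: -1/(s - 4) ↔ -e^(4t); 2/(s - 4)^2 ↔ 2t·e^(4t); -2/(s - 4)^3 ↔ (-1)t^2·e^(4t).

f(t) = -t^2*exp(4*t) + 2*t*exp(4*t) - exp(4*t)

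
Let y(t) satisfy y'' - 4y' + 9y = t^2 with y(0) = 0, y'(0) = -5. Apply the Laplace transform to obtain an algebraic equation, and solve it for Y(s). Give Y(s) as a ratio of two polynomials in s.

Y(s) = (-5*s^3 + 2)/(s^5 - 4*s^4 + 9*s^3)

Apply the Laplace transform to the equation.
The derivative rules (L{y''} = s^2 Y - s·y(0) - y'(0) and L{y'} = sY - y(0), with y(0) = 0, y'(0) = -5) turn the left side into (s^2 - 4*s + 9)Y - (-5).
The right side is L{t^2} = 2/s^3.
So (s^2 - 4*s + 9)Y = 2/s^3 + (-5).
Solve for Y(s) and write it as one ratio of polynomials.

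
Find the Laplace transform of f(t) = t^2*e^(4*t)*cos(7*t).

L{cos(7t)} = s/(s^2 + 49).
Multiplying by e^(4t) shifts s → s - 4, so L{e^(4*t)*cos(7*t)} = (s - 4)/((s - 4)^2 + 49).
Then apply L{t^2·g(t)} = (-1)^2 d^2/ds^2[H(s)] with H(s) = (s - 4)/((s - 4)^2 + 49):
differentiating 2 times and applying the sign gives 2*(s - 4)*(s^2 - 8*s - 131)/(s^2 - 8*s + 65)^3.

2*(s - 4)*(s^2 - 8*s - 131)/(s^2 - 8*s + 65)^3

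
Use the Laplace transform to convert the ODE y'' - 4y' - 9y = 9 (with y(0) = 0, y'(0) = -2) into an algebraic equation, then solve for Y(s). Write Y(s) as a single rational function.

Take the Laplace transform of both sides.
Using L{y''} = s^2 Y - s·y(0) - y'(0) and L{y'} = sY - y(0), with y(0) = 0, y'(0) = -2, the left side becomes (s^2 - 4*s - 9)Y - (-2).
The right side is L{9} = 9/s.
So (s^2 - 4*s - 9)Y = 9/s + (-2).
Isolate Y and clear denominators.

Y(s) = (-2*s + 9)/(s^3 - 4*s^2 - 9*s)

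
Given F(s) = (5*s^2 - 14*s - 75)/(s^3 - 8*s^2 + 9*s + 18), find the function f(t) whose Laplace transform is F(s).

f(t) = exp(6*t) + 6*exp(3*t) - 2*exp(-t)

Factor the denominator: s^3 - 8*s^2 + 9*s + 18 = (s - 6)*(s - 3)*(s + 1).
Partial fraction decomposition gives [6/(s - 3)] + [-2/(s + 1)] + [1/(s - 6)].
Invert each term: 6/(s - 3) ↔ 6e^(3t); -2/(s + 1) ↔ -2e^(-t); 1/(s - 6) ↔ e^(6t).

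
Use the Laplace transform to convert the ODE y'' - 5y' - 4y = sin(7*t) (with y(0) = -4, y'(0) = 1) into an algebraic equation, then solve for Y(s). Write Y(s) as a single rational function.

Y(s) = (-4*s^3 + 21*s^2 - 196*s + 1036)/(s^4 - 5*s^3 + 45*s^2 - 245*s - 196)

Transform both sides with L{·}.
Using L{y''} = s^2 Y - s·y(0) - y'(0) and L{y'} = sY - y(0), with y(0) = -4, y'(0) = 1, the left side becomes (s^2 - 5*s - 4)Y - (-4*s + 21).
The right side is L{sin(7*t)} = 7/(s^2 + 49).
So (s^2 - 5*s - 4)Y = 7/(s^2 + 49) + (-4*s + 21).
Solve for Y(s) and write it as one ratio of polynomials.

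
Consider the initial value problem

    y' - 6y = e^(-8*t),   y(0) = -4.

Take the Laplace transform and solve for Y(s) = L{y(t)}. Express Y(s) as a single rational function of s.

Apply the Laplace transform to the equation.
The derivative rules (L{y'} = sY - y(0) = sY - (-4)) turn the left side into (s - 6)Y - (-4).
The right side is L{e^(-8*t)} = 1/(s + 8).
So (s - 6)Y = 1/(s + 8) + (-4).
Divide through and combine into a single rational function.

Y(s) = (-4*s - 31)/(s^2 + 2*s - 48)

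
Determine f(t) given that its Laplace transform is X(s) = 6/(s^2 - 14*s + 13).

f(t) = exp(7*t)*sinh(6*t)

Rewrite the denominator: s^2 - 14*s + 13 = (s - 7)^2 - 36.
The form in (s - 7) signals a first-shifting-theorem factor e^(7t).
Since L{sinh(6t)} = 6/(s^2 - 36), the inverse is e^(7*t)*sinh(6*t).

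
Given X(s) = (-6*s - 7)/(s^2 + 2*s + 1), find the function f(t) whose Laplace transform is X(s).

f(t) = -t*exp(-t) - 6*exp(-t)

Factor the denominator: s^2 + 2*s + 1 = (s + 1)^2.
Partial fraction decomposition gives [-6/(s + 1)] + [-1/(s + 1)^2].
Invert each term: -6/(s + 1) ↔ -6e^(-t); -1/(s + 1)^2 ↔ -t·e^(-t).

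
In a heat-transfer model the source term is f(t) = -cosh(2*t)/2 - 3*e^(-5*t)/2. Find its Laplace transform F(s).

F(s) = -s/(2*(s^2 - 4)) - 3/(2*(s + 5))

The transform is linear, so treat each term independently.
(-3/2)·[L{e^(-5t)} = 1/(s + 5)]; (-1/2)·[L{cosh(2t)} = s/(s^2 - 4)].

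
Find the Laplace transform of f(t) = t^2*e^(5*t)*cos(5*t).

L{cos(5t)} = s/(s^2 + 25).
Multiplying by e^(5t) shifts s → s - 5, so L{e^(5*t)*cos(5*t)} = (s - 5)/((s - 5)^2 + 25).
Then apply L{t^2·g(t)} = (-1)^2 d^2/ds^2[H(s)] with H(s) = (s - 5)/((s - 5)^2 + 25):
differentiating 2 times and applying the sign gives 2*(s - 5)*(s^2 - 10*s - 50)/(s^2 - 10*s + 50)^3.

2*(s - 5)*(s^2 - 10*s - 50)/(s^2 - 10*s + 50)^3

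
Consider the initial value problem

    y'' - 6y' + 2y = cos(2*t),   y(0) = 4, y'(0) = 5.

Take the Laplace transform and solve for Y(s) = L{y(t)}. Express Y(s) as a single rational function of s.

Transform both sides with L{·}.
Using L{y''} = s^2 Y - s·y(0) - y'(0) and L{y'} = sY - y(0), with y(0) = 4, y'(0) = 5, the left side becomes (s^2 - 6*s + 2)Y - (4*s - 19).
The right side is L{cos(2*t)} = s/(s^2 + 4).
So (s^2 - 6*s + 2)Y = s/(s^2 + 4) + (4*s - 19).
Solve for Y(s) and write it as one ratio of polynomials.

Y(s) = (4*s^3 - 19*s^2 + 17*s - 76)/(s^4 - 6*s^3 + 6*s^2 - 24*s + 8)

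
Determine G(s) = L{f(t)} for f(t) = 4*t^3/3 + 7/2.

The transform is linear, so treat each term independently.
(4/3)·[L{t^3} = 3!/s^4 = 6/s^4]; L{7/2} = (7/2)/s.

G(s) = 7/(2*s) + 8/s^4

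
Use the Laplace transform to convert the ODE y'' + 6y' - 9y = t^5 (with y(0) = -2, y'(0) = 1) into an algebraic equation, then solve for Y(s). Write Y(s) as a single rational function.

Apply the Laplace transform to the equation.
The derivative rules (L{y''} = s^2 Y - s·y(0) - y'(0) and L{y'} = sY - y(0), with y(0) = -2, y'(0) = 1) turn the left side into (s^2 + 6*s - 9)Y - (-2*s - 11).
The right side is L{t^5} = 120/s^6.
So (s^2 + 6*s - 9)Y = 120/s^6 + (-2*s - 11).
Solve for Y(s) and write it as one ratio of polynomials.

Y(s) = (-2*s^7 - 11*s^6 + 120)/(s^8 + 6*s^7 - 9*s^6)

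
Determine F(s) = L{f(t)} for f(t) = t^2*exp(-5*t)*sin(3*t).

F(s) = 18*(s^2 + 10*s + 22)/(s^2 + 10*s + 34)^3

L{sin(3t)} = 3/(s^2 + 9).
Multiplying by e^(-5t) shifts s → s + 5, so L{exp(-5*t)*sin(3*t)} = 3/((s + 5)^2 + 9).
Then apply L{t^2·g(t)} = (-1)^2 d^2/ds^2[G(s)] with G(s) = 3/((s + 5)^2 + 9):
differentiating 2 times and applying the sign gives 18*(s^2 + 10*s + 22)/(s^2 + 10*s + 34)^3.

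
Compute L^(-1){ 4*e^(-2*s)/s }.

Heaviside(t - 2)*(4)

The factor e^(-2s) signals a time shift by c = 2 (second shifting theorem).
L{4} = 4/s, so L^-1{4/s} = 4.
Hence the inverse is u(t - 2) times that function evaluated at t - 2.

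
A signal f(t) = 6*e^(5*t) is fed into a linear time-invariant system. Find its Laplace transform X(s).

X(s) = 6/(s - 5)

L{6} = 6/s.
By the first shifting theorem, multiplying by e^(5t) replaces s with s - 5.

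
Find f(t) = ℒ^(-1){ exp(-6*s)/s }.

The factor e^(-6s) signals a time shift by c = 6 (second shifting theorem).
L{1} = 1/s, so L^-1{1/s} = 1.
Hence the inverse is u(t - 6) times that function evaluated at t - 6.

f(t) = Heaviside(t - 6)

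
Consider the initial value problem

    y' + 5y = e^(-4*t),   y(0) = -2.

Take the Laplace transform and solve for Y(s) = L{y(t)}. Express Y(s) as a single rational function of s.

Transform both sides with L{·}.
With L{y'} = sY - y(0) = sY - (-2): the LHS transforms to (s + 5)Y - (-2).
The right side is L{e^(-4*t)} = 1/(s + 4).
So (s + 5)Y = 1/(s + 4) + (-2).
Solve for Y(s) and write it as one ratio of polynomials.

Y(s) = (-2*s - 7)/(s^2 + 9*s + 20)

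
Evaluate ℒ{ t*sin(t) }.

L{sin(t)} = 1/(s^2 + 1).
Then apply L{t·g(t)} = -d/ds[G(s)] with G(s) = 1/(s^2 + 1):
differentiating 1 time and applying the sign gives 2*s/(s^2 + 1)^2.

2*s/(s^2 + 1)^2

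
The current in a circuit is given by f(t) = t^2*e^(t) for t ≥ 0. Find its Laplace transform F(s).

F(s) = 2/(s - 1)^3

L{e^(t)} = 1/(s - 1).
Then apply L{t^2·g(t)} = (-1)^2 d^2/ds^2[G(s)] with G(s) = 1/(s - 1):
differentiating 2 times and applying the sign gives 2/(s - 1)^3.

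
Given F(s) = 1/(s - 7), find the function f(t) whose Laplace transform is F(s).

Since L{e^(7t)} = 1/(s - 7), the inverse is exp(7*t).

f(t) = exp(7*t)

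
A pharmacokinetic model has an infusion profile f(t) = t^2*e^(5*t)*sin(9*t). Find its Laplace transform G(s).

G(s) = 54*(s^2 - 10*s - 2)/(s^2 - 10*s + 106)^3

L{sin(9t)} = 9/(s^2 + 81).
Multiplying by e^(5t) shifts s → s - 5, so L{e^(5*t)*sin(9*t)} = 9/((s - 5)^2 + 81).
Then apply L{t^2·g(t)} = (-1)^2 d^2/ds^2[H(s)] with H(s) = 9/((s - 5)^2 + 81):
differentiating 2 times and applying the sign gives 54*(s^2 - 10*s - 2)/(s^2 - 10*s + 106)^3.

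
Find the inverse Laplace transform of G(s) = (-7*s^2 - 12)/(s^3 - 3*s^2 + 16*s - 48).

-3*exp(3*t) - 3*sin(4*t) - 4*cos(4*t)

Factor the denominator: s^3 - 3*s^2 + 16*s - 48 = (s - 3)*(s^2 + 16).
Partial fraction decomposition gives [-3/(s - 3)] + [-4*s/(s^2 + 16)] + [-12/(s^2 + 16)].
Invert each term: -3/(s - 3) ↔ -3e^(3t); -4·s/(s^2 + 16) ↔ -4cos(4t); -3·4/(s^2 + 16) ↔ -3sin(4t).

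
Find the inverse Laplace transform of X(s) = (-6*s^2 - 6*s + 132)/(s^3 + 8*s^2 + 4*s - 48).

2*exp(2*t) - 5*exp(-4*t) - 3*exp(-6*t)

Factor the denominator: s^3 + 8*s^2 + 4*s - 48 = (s - 2)*(s + 4)*(s + 6).
Partial fraction decomposition gives [-3/(s + 6)] + [2/(s - 2)] + [-5/(s + 4)].
Invert each term: -3/(s + 6) ↔ -3e^(-6t); 2/(s - 2) ↔ 2e^(2t); -5/(s + 4) ↔ -5e^(-4t).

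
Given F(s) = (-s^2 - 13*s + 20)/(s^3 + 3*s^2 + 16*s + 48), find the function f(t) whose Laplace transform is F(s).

f(t) = -sin(4*t) - 3*cos(4*t) + 2*exp(-3*t)

Factor the denominator: s^3 + 3*s^2 + 16*s + 48 = (s + 3)*(s^2 + 16).
Partial fraction decomposition gives [2/(s + 3)] + [-3*s/(s^2 + 16)] + [-4/(s^2 + 16)].
Invert each term: 2/(s + 3) ↔ 2e^(-3t); -3·s/(s^2 + 16) ↔ -3cos(4t); -1·4/(s^2 + 16) ↔ -sin(4t).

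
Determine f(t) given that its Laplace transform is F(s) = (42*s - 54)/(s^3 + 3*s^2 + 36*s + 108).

Factor the denominator: s^3 + 3*s^2 + 36*s + 108 = (s + 3)*(s^2 + 36).
Partial fraction decomposition gives [-4/(s + 3)] + [4*s/(s^2 + 36)] + [30/(s^2 + 36)].
Invert each term: -4/(s + 3) ↔ -4e^(-3t); 4·s/(s^2 + 36) ↔ 4cos(6t); 5·6/(s^2 + 36) ↔ 5sin(6t).

f(t) = 5*sin(6*t) + 4*cos(6*t) - 4*exp(-3*t)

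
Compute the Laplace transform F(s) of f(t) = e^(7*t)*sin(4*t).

F(s) = 4/((s - 7)^2 + 16)

L{sin(4t)} = 4/(s^2 + 16).
By the first shifting theorem, multiplying by e^(7t) replaces s with s - 7.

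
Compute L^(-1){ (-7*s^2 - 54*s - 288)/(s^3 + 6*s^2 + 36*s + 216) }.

Factor the denominator: s^3 + 6*s^2 + 36*s + 216 = (s + 6)*(s^2 + 36).
Partial fraction decomposition gives [-3/(s + 6)] + [-4*s/(s^2 + 36)] + [-30/(s^2 + 36)].
Invert each term: -3/(s + 6) ↔ -3e^(-6t); -4·s/(s^2 + 36) ↔ -4cos(6t); -5·6/(s^2 + 36) ↔ -5sin(6t).

-5*sin(6*t) - 4*cos(6*t) - 3*exp(-6*t)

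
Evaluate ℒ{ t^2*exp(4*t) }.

2/(s - 4)^3

L{e^(4t)} = 1/(s - 4).
Then apply L{t^2·g(t)} = (-1)^2 d^2/ds^2[G(s)] with G(s) = 1/(s - 4):
differentiating 2 times and applying the sign gives 2/(s - 4)^3.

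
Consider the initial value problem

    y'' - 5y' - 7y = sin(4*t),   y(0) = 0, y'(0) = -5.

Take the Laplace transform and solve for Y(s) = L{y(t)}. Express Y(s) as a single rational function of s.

Take the Laplace transform of both sides.
The derivative rules (L{y''} = s^2 Y - s·y(0) - y'(0) and L{y'} = sY - y(0), with y(0) = 0, y'(0) = -5) turn the left side into (s^2 - 5*s - 7)Y - (-5).
The right side is L{sin(4*t)} = 4/(s^2 + 16).
So (s^2 - 5*s - 7)Y = 4/(s^2 + 16) + (-5).
Isolate Y and clear denominators.

Y(s) = (-5*s^2 - 76)/(s^4 - 5*s^3 + 9*s^2 - 80*s - 112)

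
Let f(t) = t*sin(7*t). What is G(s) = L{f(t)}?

G(s) = 14*s/(s^2 + 49)^2

L{sin(7t)} = 7/(s^2 + 49).
Then apply L{t·g(t)} = -d/ds[H(s)] with H(s) = 7/(s^2 + 49):
differentiating 1 time and applying the sign gives 14*s/(s^2 + 49)^2.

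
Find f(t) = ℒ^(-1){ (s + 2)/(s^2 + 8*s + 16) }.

Factor the denominator: s^2 + 8*s + 16 = (s + 4)^2.
Partial fraction decomposition gives [1/(s + 4)] + [-2/(s + 4)^2].
Invert each term: 1/(s + 4) ↔ e^(-4t); -2/(s + 4)^2 ↔ -2t·e^(-4t).

f(t) = -2*t*exp(-4*t) + exp(-4*t)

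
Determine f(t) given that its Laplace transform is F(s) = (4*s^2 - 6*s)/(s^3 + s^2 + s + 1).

Factor the denominator: s^3 + s^2 + s + 1 = (s + 1)*(s^2 + 1).
Partial fraction decomposition gives [5/(s + 1)] + [-s/(s^2 + 1)] + [-5/(s^2 + 1)].
Invert each term: 5/(s + 1) ↔ 5e^(-t); -1·s/(s^2 + 1) ↔ -cos(t); -5·1/(s^2 + 1) ↔ -5sin(t).

f(t) = -5*sin(t) - cos(t) + 5*exp(-t)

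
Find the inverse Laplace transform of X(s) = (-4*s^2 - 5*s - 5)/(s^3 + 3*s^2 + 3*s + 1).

Factor the denominator: s^3 + 3*s^2 + 3*s + 1 = (s + 1)^3.
Partial fraction decomposition gives [-4/(s + 1)] + [3/(s + 1)^2] + [-4/(s + 1)^3].
Invert each term: -4/(s + 1) ↔ -4e^(-t); 3/(s + 1)^2 ↔ 3t·e^(-t); -4/(s + 1)^3 ↔ (-2)t^2·e^(-t).

-2*t^2*exp(-t) + 3*t*exp(-t) - 4*exp(-t)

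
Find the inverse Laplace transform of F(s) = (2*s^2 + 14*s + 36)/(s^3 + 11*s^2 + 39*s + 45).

Factor the denominator: s^3 + 11*s^2 + 39*s + 45 = (s + 3)^2*(s + 5).
Partial fraction decomposition gives [-2/(s + 3)] + [6/(s + 3)^2] + [4/(s + 5)].
Invert each term: -2/(s + 3) ↔ -2e^(-3t); 6/(s + 3)^2 ↔ 6t·e^(-3t); 4/(s + 5) ↔ 4e^(-5t).

6*t*exp(-3*t) - 2*exp(-3*t) + 4*exp(-5*t)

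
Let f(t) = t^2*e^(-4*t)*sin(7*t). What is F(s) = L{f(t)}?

F(s) = 14*(3*s^2 + 24*s - 1)/(s^2 + 8*s + 65)^3

L{sin(7t)} = 7/(s^2 + 49).
Multiplying by e^(-4t) shifts s → s + 4, so L{e^(-4*t)*sin(7*t)} = 7/((s + 4)^2 + 49).
Then apply L{t^2·g(t)} = (-1)^2 d^2/ds^2[G(s)] with G(s) = 7/((s + 4)^2 + 49):
differentiating 2 times and applying the sign gives 14*(3*s^2 + 24*s - 1)/(s^2 + 8*s + 65)^3.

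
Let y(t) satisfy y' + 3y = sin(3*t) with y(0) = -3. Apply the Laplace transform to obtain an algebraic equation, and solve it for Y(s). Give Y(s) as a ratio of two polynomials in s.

Laplace-transform each side.
With L{y'} = sY - y(0) = sY - (-3): the LHS transforms to (s + 3)Y - (-3).
The right side is L{sin(3*t)} = 3/(s^2 + 9).
So (s + 3)Y = 3/(s^2 + 9) + (-3).
Isolate Y and clear denominators.

Y(s) = (-3*s^2 - 24)/(s^3 + 3*s^2 + 9*s + 27)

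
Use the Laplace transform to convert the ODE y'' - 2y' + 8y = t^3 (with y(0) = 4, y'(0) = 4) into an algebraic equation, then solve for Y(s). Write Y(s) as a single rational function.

Apply the Laplace transform to the equation.
With L{y''} = s^2 Y - s·y(0) - y'(0) and L{y'} = sY - y(0), with y(0) = 4, y'(0) = 4: the LHS transforms to (s^2 - 2*s + 8)Y - (4*s - 4).
The right side is L{t^3} = 6/s^4.
So (s^2 - 2*s + 8)Y = 6/s^4 + (4*s - 4).
Solve for Y(s) and write it as one ratio of polynomials.

Y(s) = (4*s^5 - 4*s^4 + 6)/(s^6 - 2*s^5 + 8*s^4)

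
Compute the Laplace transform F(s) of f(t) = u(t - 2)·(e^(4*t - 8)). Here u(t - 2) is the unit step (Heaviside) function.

By the second shifting theorem, L{u(t - c)·g(t - c)} = e^(-cs)·G(s) with c = 2 and G(s) = L{g(t)}.
L{e^(4t)} = 1/(s - 4).

F(s) = exp(-2*s)/(s - 4)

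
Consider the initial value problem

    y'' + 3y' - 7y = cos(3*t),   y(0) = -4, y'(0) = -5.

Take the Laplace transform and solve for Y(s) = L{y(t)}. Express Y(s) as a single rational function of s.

Y(s) = (-4*s^3 - 17*s^2 - 35*s - 153)/(s^4 + 3*s^3 + 2*s^2 + 27*s - 63)

Transform both sides with L{·}.
Using L{y''} = s^2 Y - s·y(0) - y'(0) and L{y'} = sY - y(0), with y(0) = -4, y'(0) = -5, the left side becomes (s^2 + 3*s - 7)Y - (-4*s - 17).
The right side is L{cos(3*t)} = s/(s^2 + 9).
So (s^2 + 3*s - 7)Y = s/(s^2 + 9) + (-4*s - 17).
Isolate Y and clear denominators.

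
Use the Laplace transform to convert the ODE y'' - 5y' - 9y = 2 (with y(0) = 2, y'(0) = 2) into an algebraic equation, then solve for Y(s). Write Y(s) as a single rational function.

Laplace-transform each side.
The derivative rules (L{y''} = s^2 Y - s·y(0) - y'(0) and L{y'} = sY - y(0), with y(0) = 2, y'(0) = 2) turn the left side into (s^2 - 5*s - 9)Y - (2*s - 8).
The right side is L{2} = 2/s.
So (s^2 - 5*s - 9)Y = 2/s + (2*s - 8).
Solve for Y(s) and write it as one ratio of polynomials.

Y(s) = (2*s^2 - 8*s + 2)/(s^3 - 5*s^2 - 9*s)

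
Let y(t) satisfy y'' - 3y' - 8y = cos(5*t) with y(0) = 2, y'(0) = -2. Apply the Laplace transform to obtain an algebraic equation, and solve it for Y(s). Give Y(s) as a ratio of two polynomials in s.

Take the Laplace transform of both sides.
Using L{y''} = s^2 Y - s·y(0) - y'(0) and L{y'} = sY - y(0), with y(0) = 2, y'(0) = -2, the left side becomes (s^2 - 3*s - 8)Y - (2*s - 8).
The right side is L{cos(5*t)} = s/(s^2 + 25).
So (s^2 - 3*s - 8)Y = s/(s^2 + 25) + (2*s - 8).
Solve for Y(s) and write it as one ratio of polynomials.

Y(s) = (2*s^3 - 8*s^2 + 51*s - 200)/(s^4 - 3*s^3 + 17*s^2 - 75*s - 200)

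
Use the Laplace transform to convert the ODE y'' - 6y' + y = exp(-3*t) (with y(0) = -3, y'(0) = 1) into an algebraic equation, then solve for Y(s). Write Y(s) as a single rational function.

Y(s) = (-3*s^2 + 10*s + 58)/(s^3 - 3*s^2 - 17*s + 3)

Transform both sides with L{·}.
With L{y''} = s^2 Y - s·y(0) - y'(0) and L{y'} = sY - y(0), with y(0) = -3, y'(0) = 1: the LHS transforms to (s^2 - 6*s + 1)Y - (-3*s + 19).
The right side is L{exp(-3*t)} = 1/(s + 3).
So (s^2 - 6*s + 1)Y = 1/(s + 3) + (-3*s + 19).
Divide through and combine into a single rational function.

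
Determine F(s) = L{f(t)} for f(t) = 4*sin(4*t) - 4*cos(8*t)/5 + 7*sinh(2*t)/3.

F(s) = -4*s/(5*(s^2 + 64)) + 16/(s^2 + 16) + 14/(3*(s^2 - 4))

By linearity of the Laplace transform, transform each term separately.
(4)·[L{sin(4t)} = 4/(s^2 + 16)]; (7/3)·[L{sinh(2t)} = 2/(s^2 - 4)]; (-4/5)·[L{cos(8t)} = s/(s^2 + 64)].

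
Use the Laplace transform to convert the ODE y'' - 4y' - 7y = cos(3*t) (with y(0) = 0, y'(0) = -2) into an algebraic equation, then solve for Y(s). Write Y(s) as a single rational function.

Y(s) = (-2*s^2 + s - 18)/(s^4 - 4*s^3 + 2*s^2 - 36*s - 63)

Take the Laplace transform of both sides.
The derivative rules (L{y''} = s^2 Y - s·y(0) - y'(0) and L{y'} = sY - y(0), with y(0) = 0, y'(0) = -2) turn the left side into (s^2 - 4*s - 7)Y - (-2).
The right side is L{cos(3*t)} = s/(s^2 + 9).
So (s^2 - 4*s - 7)Y = s/(s^2 + 9) + (-2).
Divide through and combine into a single rational function.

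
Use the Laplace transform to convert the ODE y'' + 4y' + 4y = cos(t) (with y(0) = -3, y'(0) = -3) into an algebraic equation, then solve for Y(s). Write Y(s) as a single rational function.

Y(s) = (-3*s^3 - 15*s^2 - 2*s - 15)/(s^4 + 4*s^3 + 5*s^2 + 4*s + 4)

Apply the Laplace transform to the equation.
The derivative rules (L{y''} = s^2 Y - s·y(0) - y'(0) and L{y'} = sY - y(0), with y(0) = -3, y'(0) = -3) turn the left side into (s^2 + 4*s + 4)Y - (-3*s - 15).
The right side is L{cos(t)} = s/(s^2 + 1).
So (s^2 + 4*s + 4)Y = s/(s^2 + 1) + (-3*s - 15).
Solve for Y(s) and write it as one ratio of polynomials.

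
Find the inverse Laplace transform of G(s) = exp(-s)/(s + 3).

The factor e^(-s) signals a time shift by c = 1 (second shifting theorem).
L{e^(-3t)} = 1/(s + 3), so L^-1{1/(s + 3)} = exp(-3*t).
Hence the inverse is u(t - 1) times that function evaluated at t - 1.

Heaviside(t - 1)*(exp(-3*t + 3))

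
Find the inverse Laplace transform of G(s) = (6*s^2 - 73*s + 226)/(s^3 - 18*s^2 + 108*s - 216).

2*t^2*exp(6*t) - t*exp(6*t) + 6*exp(6*t)

Factor the denominator: s^3 - 18*s^2 + 108*s - 216 = (s - 6)^3.
Partial fraction decomposition gives [6/(s - 6)] + [-1/(s - 6)^2] + [4/(s - 6)^3].
Invert each term: 6/(s - 6) ↔ 6e^(6t); -1/(s - 6)^2 ↔ -t·e^(6t); 4/(s - 6)^3 ↔ (2)t^2·e^(6t).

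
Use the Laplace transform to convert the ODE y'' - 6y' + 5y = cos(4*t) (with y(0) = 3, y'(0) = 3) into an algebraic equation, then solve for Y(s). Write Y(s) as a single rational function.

Y(s) = (3*s^3 - 15*s^2 + 49*s - 240)/(s^4 - 6*s^3 + 21*s^2 - 96*s + 80)

Apply the Laplace transform to the equation.
With L{y''} = s^2 Y - s·y(0) - y'(0) and L{y'} = sY - y(0), with y(0) = 3, y'(0) = 3: the LHS transforms to (s^2 - 6*s + 5)Y - (3*s - 15).
The right side is L{cos(4*t)} = s/(s^2 + 16).
So (s^2 - 6*s + 5)Y = s/(s^2 + 16) + (3*s - 15).
Solve for Y(s) and write it as one ratio of polynomials.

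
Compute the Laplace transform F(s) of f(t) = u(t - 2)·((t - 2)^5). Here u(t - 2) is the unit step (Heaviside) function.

By the second shifting theorem, L{u(t - c)·g(t - c)} = e^(-cs)·G(s) with c = 2 and G(s) = L{g(t)}.
L{t^5} = 5!/s^6 = 120/s^6.

F(s) = 120*exp(-2*s)/s^6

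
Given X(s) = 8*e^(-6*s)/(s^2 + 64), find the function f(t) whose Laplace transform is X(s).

f(t) = Heaviside(t - 6)*(sin(8*t - 48))

The factor e^(-6s) signals a time shift by c = 6 (second shifting theorem).
L{sin(8t)} = 8/(s^2 + 64), so L^-1{8/(s^2 + 64)} = sin(8*t).
Hence the inverse is u(t - 6) times that function evaluated at t - 6.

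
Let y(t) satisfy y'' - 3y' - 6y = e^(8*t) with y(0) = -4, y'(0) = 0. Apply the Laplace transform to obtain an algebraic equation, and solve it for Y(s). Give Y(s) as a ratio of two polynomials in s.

Y(s) = (-4*s^2 + 44*s - 95)/(s^3 - 11*s^2 + 18*s + 48)

Laplace-transform each side.
With L{y''} = s^2 Y - s·y(0) - y'(0) and L{y'} = sY - y(0), with y(0) = -4, y'(0) = 0: the LHS transforms to (s^2 - 3*s - 6)Y - (-4*s + 12).
The right side is L{e^(8*t)} = 1/(s - 8).
So (s^2 - 3*s - 6)Y = 1/(s - 8) + (-4*s + 12).
Divide through and combine into a single rational function.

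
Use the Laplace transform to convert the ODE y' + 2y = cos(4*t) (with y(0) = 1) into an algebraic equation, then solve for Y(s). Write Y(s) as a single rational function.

Transform both sides with L{·}.
With L{y'} = sY - y(0) = sY - 1: the LHS transforms to (s + 2)Y - (1).
The right side is L{cos(4*t)} = s/(s^2 + 16).
So (s + 2)Y = s/(s^2 + 16) + (1).
Solve for Y(s) and write it as one ratio of polynomials.

Y(s) = (s^2 + s + 16)/(s^3 + 2*s^2 + 16*s + 32)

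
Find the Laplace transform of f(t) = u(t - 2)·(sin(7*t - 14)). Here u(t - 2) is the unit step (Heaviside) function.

By the second shifting theorem, L{u(t - c)·g(t - c)} = e^(-cs)·G(s) with c = 2 and G(s) = L{g(t)}.
L{sin(7t)} = 7/(s^2 + 49).

7*exp(-2*s)/(s^2 + 49)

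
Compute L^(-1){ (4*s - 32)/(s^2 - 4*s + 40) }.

Complete the square in the denominator: s^2 - 4*s + 40 = (s - 2)^2 + 6^2.
Split the numerator to match: 4*s - 32 = 4·(s - 2) - 4·6.
Invert each term: 4·(s - 2)/((s - 2)^2 + 36) ↔ 4e^(2t)cos(6t); -4·6/((s - 2)^2 + 36) ↔ -4e^(2t)sin(6t).

-4*exp(2*t)*sin(6*t) + 4*exp(2*t)*cos(6*t)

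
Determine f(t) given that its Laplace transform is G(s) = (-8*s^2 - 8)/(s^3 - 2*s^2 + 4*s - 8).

f(t) = -5*exp(2*t) - 3*sin(2*t) - 3*cos(2*t)

Factor the denominator: s^3 - 2*s^2 + 4*s - 8 = (s - 2)*(s^2 + 4).
Partial fraction decomposition gives [-5/(s - 2)] + [-3*s/(s^2 + 4)] + [-6/(s^2 + 4)].
Invert each term: -5/(s - 2) ↔ -5e^(2t); -3·s/(s^2 + 4) ↔ -3cos(2t); -3·2/(s^2 + 4) ↔ -3sin(2t).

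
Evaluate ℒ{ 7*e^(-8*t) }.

L{7} = 7/s.
By the first shifting theorem, multiplying by e^(-8t) replaces s with s + 8.

7/(s + 8)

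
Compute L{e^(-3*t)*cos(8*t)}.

(s + 3)/((s + 3)^2 + 64)

L{cos(8t)} = s/(s^2 + 64).
By the first shifting theorem, multiplying by e^(-3t) replaces s with s + 3.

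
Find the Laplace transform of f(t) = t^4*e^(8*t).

24/(s - 8)^5

L{t^4} = 4!/s^5 = 24/s^5.
By the first shifting theorem, multiplying by e^(8t) replaces s with s - 8.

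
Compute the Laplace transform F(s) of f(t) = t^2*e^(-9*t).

F(s) = 2/(s + 9)^3

L{e^(-9t)} = 1/(s + 9).
Then apply L{t^2·g(t)} = (-1)^2 d^2/ds^2[G(s)] with G(s) = 1/(s + 9):
differentiating 2 times and applying the sign gives 2/(s + 9)^3.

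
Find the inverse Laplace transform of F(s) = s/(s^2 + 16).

Since L{cos(4t)} = s/(s^2 + 16), the inverse is cos(4*t).

cos(4*t)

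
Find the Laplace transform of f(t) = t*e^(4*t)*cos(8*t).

L{cos(8t)} = s/(s^2 + 64).
Multiplying by e^(4t) shifts s → s - 4, so L{e^(4*t)*cos(8*t)} = (s - 4)/((s - 4)^2 + 64).
Then apply L{t·g(t)} = -d/ds[G(s)] with G(s) = (s - 4)/((s - 4)^2 + 64):
differentiating 1 time and applying the sign gives (s - 12)*(s + 4)/(s^2 - 8*s + 80)^2.

(s - 12)*(s + 4)/(s^2 - 8*s + 80)^2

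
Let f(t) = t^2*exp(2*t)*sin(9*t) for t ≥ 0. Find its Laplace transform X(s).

L{sin(9t)} = 9/(s^2 + 81).
Multiplying by e^(2t) shifts s → s - 2, so L{exp(2*t)*sin(9*t)} = 9/((s - 2)^2 + 81).
Then apply L{t^2·g(t)} = (-1)^2 d^2/ds^2[G(s)] with G(s) = 9/((s - 2)^2 + 81):
differentiating 2 times and applying the sign gives 54*(s^2 - 4*s - 23)/(s^2 - 4*s + 85)^3.

X(s) = 54*(s^2 - 4*s - 23)/(s^2 - 4*s + 85)^3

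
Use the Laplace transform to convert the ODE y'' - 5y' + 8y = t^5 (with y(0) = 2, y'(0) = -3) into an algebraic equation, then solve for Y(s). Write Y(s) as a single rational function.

Transform both sides with L{·}.
With L{y''} = s^2 Y - s·y(0) - y'(0) and L{y'} = sY - y(0), with y(0) = 2, y'(0) = -3: the LHS transforms to (s^2 - 5*s + 8)Y - (2*s - 13).
The right side is L{t^5} = 120/s^6.
So (s^2 - 5*s + 8)Y = 120/s^6 + (2*s - 13).
Solve for Y(s) and write it as one ratio of polynomials.

Y(s) = (2*s^7 - 13*s^6 + 120)/(s^8 - 5*s^7 + 8*s^6)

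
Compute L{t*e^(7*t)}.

(s - 7)^(-2)

L{t} = 1!/s^2 = 1/s^2.
By the first shifting theorem, multiplying by e^(7t) replaces s with s - 7.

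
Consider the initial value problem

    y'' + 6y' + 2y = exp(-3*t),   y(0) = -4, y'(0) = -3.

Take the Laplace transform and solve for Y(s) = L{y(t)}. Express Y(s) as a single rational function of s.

Y(s) = (-4*s^2 - 39*s - 80)/(s^3 + 9*s^2 + 20*s + 6)

Apply the Laplace transform to the equation.
Using L{y''} = s^2 Y - s·y(0) - y'(0) and L{y'} = sY - y(0), with y(0) = -4, y'(0) = -3, the left side becomes (s^2 + 6*s + 2)Y - (-4*s - 27).
The right side is L{exp(-3*t)} = 1/(s + 3).
So (s^2 + 6*s + 2)Y = 1/(s + 3) + (-4*s - 27).
Isolate Y and clear denominators.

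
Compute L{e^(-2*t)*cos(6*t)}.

L{cos(6t)} = s/(s^2 + 36).
By the first shifting theorem, multiplying by e^(-2t) replaces s with s + 2.

(s + 2)/((s + 2)^2 + 36)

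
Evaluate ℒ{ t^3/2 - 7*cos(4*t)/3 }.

By linearity of the Laplace transform, transform each term separately.
(-7/3)·[L{cos(4t)} = s/(s^2 + 16)]; (1/2)·[L{t^3} = 3!/s^4 = 6/s^4].

-7*s/(3*(s^2 + 16)) + 3/s^4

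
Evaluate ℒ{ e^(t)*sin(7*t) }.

L{sin(7t)} = 7/(s^2 + 49).
By the first shifting theorem, multiplying by e^(t) replaces s with s - 1.

7/((s - 1)^2 + 49)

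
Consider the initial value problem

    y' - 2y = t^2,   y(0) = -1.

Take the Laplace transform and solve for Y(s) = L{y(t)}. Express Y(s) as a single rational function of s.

Apply the Laplace transform to the equation.
The derivative rules (L{y'} = sY - y(0) = sY - (-1)) turn the left side into (s - 2)Y - (-1).
The right side is L{t^2} = 2/s^3.
So (s - 2)Y = 2/s^3 + (-1).
Divide through and combine into a single rational function.

Y(s) = (-s^3 + 2)/(s^4 - 2*s^3)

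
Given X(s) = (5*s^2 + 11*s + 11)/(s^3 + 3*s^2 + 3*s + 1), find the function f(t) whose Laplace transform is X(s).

Factor the denominator: s^3 + 3*s^2 + 3*s + 1 = (s + 1)^3.
Partial fraction decomposition gives [5/(s + 1)] + [(s + 1)^(-2)] + [5/(s + 1)^3].
Invert each term: 5/(s + 1) ↔ 5e^(-t); 1/(s + 1)^2 ↔ t·e^(-t); 5/(s + 1)^3 ↔ (5/2)t^2·e^(-t).

f(t) = 5*t^2*exp(-t)/2 + t*exp(-t) + 5*exp(-t)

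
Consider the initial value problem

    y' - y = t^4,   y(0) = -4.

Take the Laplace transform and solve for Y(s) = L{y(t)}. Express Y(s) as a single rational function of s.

Y(s) = (-4*s^5 + 24)/(s^6 - s^5)

Apply the Laplace transform to the equation.
With L{y'} = sY - y(0) = sY - (-4): the LHS transforms to (s - 1)Y - (-4).
The right side is L{t^4} = 24/s^5.
So (s - 1)Y = 24/s^5 + (-4).
Solve for Y(s) and write it as one ratio of polynomials.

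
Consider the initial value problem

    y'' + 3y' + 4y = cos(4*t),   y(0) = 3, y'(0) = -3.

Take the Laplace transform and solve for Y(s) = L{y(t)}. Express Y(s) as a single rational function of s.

Y(s) = (3*s^3 + 6*s^2 + 49*s + 96)/(s^4 + 3*s^3 + 20*s^2 + 48*s + 64)

Laplace-transform each side.
Using L{y''} = s^2 Y - s·y(0) - y'(0) and L{y'} = sY - y(0), with y(0) = 3, y'(0) = -3, the left side becomes (s^2 + 3*s + 4)Y - (3*s + 6).
The right side is L{cos(4*t)} = s/(s^2 + 16).
So (s^2 + 3*s + 4)Y = s/(s^2 + 16) + (3*s + 6).
Divide through and combine into a single rational function.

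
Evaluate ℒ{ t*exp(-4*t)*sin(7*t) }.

L{sin(7t)} = 7/(s^2 + 49).
Multiplying by e^(-4t) shifts s → s + 4, so L{exp(-4*t)*sin(7*t)} = 7/((s + 4)^2 + 49).
Then apply L{t·g(t)} = -d/ds[G(s)] with G(s) = 7/((s + 4)^2 + 49):
differentiating 1 time and applying the sign gives 14*(s + 4)/(s^2 + 8*s + 65)^2.

14*(s + 4)/(s^2 + 8*s + 65)^2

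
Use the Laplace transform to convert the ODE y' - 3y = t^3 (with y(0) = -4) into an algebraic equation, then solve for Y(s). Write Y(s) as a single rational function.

Y(s) = (-4*s^4 + 6)/(s^5 - 3*s^4)

Take the Laplace transform of both sides.
With L{y'} = sY - y(0) = sY - (-4): the LHS transforms to (s - 3)Y - (-4).
The right side is L{t^3} = 6/s^4.
So (s - 3)Y = 6/s^4 + (-4).
Solve for Y(s) and write it as one ratio of polynomials.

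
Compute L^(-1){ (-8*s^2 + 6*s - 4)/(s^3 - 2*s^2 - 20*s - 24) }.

Factor the denominator: s^3 - 2*s^2 - 20*s - 24 = (s - 6)*(s + 2)^2.
Partial fraction decomposition gives [-4/(s + 2)] + [6/(s + 2)^2] + [-4/(s - 6)].
Invert each term: -4/(s + 2) ↔ -4e^(-2t); 6/(s + 2)^2 ↔ 6t·e^(-2t); -4/(s - 6) ↔ -4e^(6t).

6*t*exp(-2*t) - 4*exp(6*t) - 4*exp(-2*t)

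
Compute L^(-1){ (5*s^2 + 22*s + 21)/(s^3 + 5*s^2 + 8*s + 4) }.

Factor the denominator: s^3 + 5*s^2 + 8*s + 4 = (s + 1)*(s + 2)^2.
Partial fraction decomposition gives [1/(s + 2)] + [3/(s + 2)^2] + [4/(s + 1)].
Invert each term: 1/(s + 2) ↔ e^(-2t); 3/(s + 2)^2 ↔ 3t·e^(-2t); 4/(s + 1) ↔ 4e^(-t).

3*t*exp(-2*t) + 4*exp(-t) + exp(-2*t)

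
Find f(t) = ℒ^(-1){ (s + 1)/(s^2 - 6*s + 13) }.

Complete the square in the denominator: s^2 - 6*s + 13 = (s - 3)^2 + 2^2.
Split the numerator to match: s + 1 = 1·(s - 3) + 2·2.
Invert each term: 1·(s - 3)/((s - 3)^2 + 4) ↔ e^(3t)cos(2t); 2·2/((s - 3)^2 + 4) ↔ 2e^(3t)sin(2t).

f(t) = 2*exp(3*t)*sin(2*t) + exp(3*t)*cos(2*t)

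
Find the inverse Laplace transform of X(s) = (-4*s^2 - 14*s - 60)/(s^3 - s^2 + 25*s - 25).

-3*exp(t) - 3*sin(5*t) - cos(5*t)

Factor the denominator: s^3 - s^2 + 25*s - 25 = (s - 1)*(s^2 + 25).
Partial fraction decomposition gives [-3/(s - 1)] + [-s/(s^2 + 25)] + [-15/(s^2 + 25)].
Invert each term: -3/(s - 1) ↔ -3e^(t); -1·s/(s^2 + 25) ↔ -cos(5t); -3·5/(s^2 + 25) ↔ -3sin(5t).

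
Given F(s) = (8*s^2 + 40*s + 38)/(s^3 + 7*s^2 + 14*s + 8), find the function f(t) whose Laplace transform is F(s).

f(t) = 2*exp(-t) + 5*exp(-2*t) + exp(-4*t)

Factor the denominator: s^3 + 7*s^2 + 14*s + 8 = (s + 1)*(s + 2)*(s + 4).
Partial fraction decomposition gives [1/(s + 4)] + [5/(s + 2)] + [2/(s + 1)].
Invert each term: 1/(s + 4) ↔ e^(-4t); 5/(s + 2) ↔ 5e^(-2t); 2/(s + 1) ↔ 2e^(-t).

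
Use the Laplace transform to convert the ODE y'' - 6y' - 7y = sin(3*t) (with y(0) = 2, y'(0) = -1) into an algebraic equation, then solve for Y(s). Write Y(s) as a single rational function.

Laplace-transform each side.
With L{y''} = s^2 Y - s·y(0) - y'(0) and L{y'} = sY - y(0), with y(0) = 2, y'(0) = -1: the LHS transforms to (s^2 - 6*s - 7)Y - (2*s - 13).
The right side is L{sin(3*t)} = 3/(s^2 + 9).
So (s^2 - 6*s - 7)Y = 3/(s^2 + 9) + (2*s - 13).
Divide through and combine into a single rational function.

Y(s) = (2*s^3 - 13*s^2 + 18*s - 114)/(s^4 - 6*s^3 + 2*s^2 - 54*s - 63)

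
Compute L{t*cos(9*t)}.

L{cos(9t)} = s/(s^2 + 81).
Then apply L{t·g(t)} = -d/ds[G(s)] with G(s) = s/(s^2 + 81):
differentiating 1 time and applying the sign gives (s - 9)*(s + 9)/(s^2 + 81)^2.

(s - 9)*(s + 9)/(s^2 + 81)^2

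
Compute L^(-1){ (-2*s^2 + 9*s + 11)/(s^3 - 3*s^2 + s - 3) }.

Factor the denominator: s^3 - 3*s^2 + s - 3 = (s - 3)*(s^2 + 1).
Partial fraction decomposition gives [2/(s - 3)] + [-4*s/(s^2 + 1)] + [-3/(s^2 + 1)].
Invert each term: 2/(s - 3) ↔ 2e^(3t); -4·s/(s^2 + 1) ↔ -4cos(t); -3·1/(s^2 + 1) ↔ -3sin(t).

2*exp(3*t) - 3*sin(t) - 4*cos(t)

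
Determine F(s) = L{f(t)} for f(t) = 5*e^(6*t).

L{5} = 5/s.
By the first shifting theorem, multiplying by e^(6t) replaces s with s - 6.

F(s) = 5/(s - 6)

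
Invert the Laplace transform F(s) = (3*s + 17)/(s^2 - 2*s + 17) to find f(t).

f(t) = 5*exp(t)*sin(4*t) + 3*exp(t)*cos(4*t)

Complete the square in the denominator: s^2 - 2*s + 17 = (s - 1)^2 + 4^2.
Split the numerator to match: 3*s + 17 = 3·(s - 1) + 5·4.
Invert each term: 3·(s - 1)/((s - 1)^2 + 16) ↔ 3e^(t)cos(4t); 5·4/((s - 1)^2 + 16) ↔ 5e^(t)sin(4t).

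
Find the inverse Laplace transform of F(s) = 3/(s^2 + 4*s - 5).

Rewrite the denominator: s^2 + 4*s - 5 = (s + 2)^2 - 9.
The form in (s + 2) signals a first-shifting-theorem factor e^(-2t).
Since L{sinh(3t)} = 3/(s^2 - 9), the inverse is e^(-2*t)*sinh(3*t).

exp(-2*t)*sinh(3*t)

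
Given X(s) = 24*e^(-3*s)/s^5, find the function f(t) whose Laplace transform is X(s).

The factor e^(-3s) signals a time shift by c = 3 (second shifting theorem).
L{t^4} = 4!/s^5 = 24/s^5, so L^-1{24/s^5} = t^4.
Hence the inverse is u(t - 3) times that function evaluated at t - 3.

f(t) = Heaviside(t - 3)*((t - 3)^4)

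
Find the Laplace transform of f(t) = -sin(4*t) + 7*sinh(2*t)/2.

By linearity of the Laplace transform, transform each term separately.
(-1)·[L{sin(4t)} = 4/(s^2 + 16)]; (7/2)·[L{sinh(2t)} = 2/(s^2 - 4)].

-4/(s^2 + 16) + 7/(s^2 - 4)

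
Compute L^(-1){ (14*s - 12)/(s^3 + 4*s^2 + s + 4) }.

Factor the denominator: s^3 + 4*s^2 + s + 4 = (s + 4)*(s^2 + 1).
Partial fraction decomposition gives [-4/(s + 4)] + [4*s/(s^2 + 1)] + [-2/(s^2 + 1)].
Invert each term: -4/(s + 4) ↔ -4e^(-4t); 4·s/(s^2 + 1) ↔ 4cos(t); -2·1/(s^2 + 1) ↔ -2sin(t).

-2*sin(t) + 4*cos(t) - 4*exp(-4*t)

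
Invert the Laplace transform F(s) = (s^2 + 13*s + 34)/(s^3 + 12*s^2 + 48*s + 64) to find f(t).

f(t) = -t^2*exp(-4*t) + 5*t*exp(-4*t) + exp(-4*t)

Factor the denominator: s^3 + 12*s^2 + 48*s + 64 = (s + 4)^3.
Partial fraction decomposition gives [1/(s + 4)] + [5/(s + 4)^2] + [-2/(s + 4)^3].
Invert each term: 1/(s + 4) ↔ e^(-4t); 5/(s + 4)^2 ↔ 5t·e^(-4t); -2/(s + 4)^3 ↔ (-1)t^2·e^(-4t).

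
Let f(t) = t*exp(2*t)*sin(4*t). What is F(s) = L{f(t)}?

L{sin(4t)} = 4/(s^2 + 16).
Multiplying by e^(2t) shifts s → s - 2, so L{exp(2*t)*sin(4*t)} = 4/((s - 2)^2 + 16).
Then apply L{t·g(t)} = -d/ds[G(s)] with G(s) = 4/((s - 2)^2 + 16):
differentiating 1 time and applying the sign gives 8*(s - 2)/(s^2 - 4*s + 20)^2.

F(s) = 8*(s - 2)/(s^2 - 4*s + 20)^2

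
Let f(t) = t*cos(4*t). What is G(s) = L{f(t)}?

L{cos(4t)} = s/(s^2 + 16).
Then apply L{t·g(t)} = -d/ds[H(s)] with H(s) = s/(s^2 + 16):
differentiating 1 time and applying the sign gives (s - 4)*(s + 4)/(s^2 + 16)^2.

G(s) = (s - 4)*(s + 4)/(s^2 + 16)^2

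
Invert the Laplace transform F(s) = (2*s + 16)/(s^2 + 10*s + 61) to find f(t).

Complete the square in the denominator: s^2 + 10*s + 61 = (s + 5)^2 + 6^2.
Split the numerator to match: 2*s + 16 = 2·(s + 5) + 1·6.
Invert each term: 2·(s + 5)/((s + 5)^2 + 36) ↔ 2e^(-5t)cos(6t); 1·6/((s + 5)^2 + 36) ↔ e^(-5t)sin(6t).

f(t) = exp(-5*t)*sin(6*t) + 2*exp(-5*t)*cos(6*t)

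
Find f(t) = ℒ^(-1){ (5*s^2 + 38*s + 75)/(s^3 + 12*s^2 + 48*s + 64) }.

Factor the denominator: s^3 + 12*s^2 + 48*s + 64 = (s + 4)^3.
Partial fraction decomposition gives [5/(s + 4)] + [-2/(s + 4)^2] + [3/(s + 4)^3].
Invert each term: 5/(s + 4) ↔ 5e^(-4t); -2/(s + 4)^2 ↔ -2t·e^(-4t); 3/(s + 4)^3 ↔ (3/2)t^2·e^(-4t).

f(t) = 3*t^2*exp(-4*t)/2 - 2*t*exp(-4*t) + 5*exp(-4*t)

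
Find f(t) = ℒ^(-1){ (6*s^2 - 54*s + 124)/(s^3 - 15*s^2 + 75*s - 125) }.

f(t) = 2*t^2*exp(5*t) + 6*t*exp(5*t) + 6*exp(5*t)

Factor the denominator: s^3 - 15*s^2 + 75*s - 125 = (s - 5)^3.
Partial fraction decomposition gives [6/(s - 5)] + [6/(s - 5)^2] + [4/(s - 5)^3].
Invert each term: 6/(s - 5) ↔ 6e^(5t); 6/(s - 5)^2 ↔ 6t·e^(5t); 4/(s - 5)^3 ↔ (2)t^2·e^(5t).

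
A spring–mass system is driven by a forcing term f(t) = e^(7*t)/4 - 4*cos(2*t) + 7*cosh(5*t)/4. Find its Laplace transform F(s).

The transform is linear, so treat each term independently.
(7/4)·[L{cosh(5t)} = s/(s^2 - 25)]; (-4)·[L{cos(2t)} = s/(s^2 + 4)]; (1/4)·[L{e^(7t)} = 1/(s - 7)].

F(s) = -4*s/(s^2 + 4) + 7*s/(4*(s^2 - 25)) + 1/(4*(s - 7))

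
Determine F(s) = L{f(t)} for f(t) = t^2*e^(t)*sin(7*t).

L{sin(7t)} = 7/(s^2 + 49).
Multiplying by e^(t) shifts s → s - 1, so L{e^(t)*sin(7*t)} = 7/((s - 1)^2 + 49).
Then apply L{t^2·g(t)} = (-1)^2 d^2/ds^2[G(s)] with G(s) = 7/((s - 1)^2 + 49):
differentiating 2 times and applying the sign gives 14*(3*s^2 - 6*s - 46)/(s^2 - 2*s + 50)^3.

F(s) = 14*(3*s^2 - 6*s - 46)/(s^2 - 2*s + 50)^3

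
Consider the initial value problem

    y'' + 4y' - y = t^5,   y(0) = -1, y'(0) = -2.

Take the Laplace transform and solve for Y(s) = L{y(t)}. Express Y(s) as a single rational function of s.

Y(s) = (-s^7 - 6*s^6 + 120)/(s^8 + 4*s^7 - s^6)

Transform both sides with L{·}.
Using L{y''} = s^2 Y - s·y(0) - y'(0) and L{y'} = sY - y(0), with y(0) = -1, y'(0) = -2, the left side becomes (s^2 + 4*s - 1)Y - (-s - 6).
The right side is L{t^5} = 120/s^6.
So (s^2 + 4*s - 1)Y = 120/s^6 + (-s - 6).
Divide through and combine into a single rational function.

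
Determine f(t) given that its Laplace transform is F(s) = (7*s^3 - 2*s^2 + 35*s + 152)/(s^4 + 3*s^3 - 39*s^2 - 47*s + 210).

Factor the denominator: s^4 + 3*s^3 - 39*s^2 - 47*s + 210 = (s - 5)*(s - 2)*(s + 3)*(s + 7).
Partial fraction decomposition gives [-1/(s + 3)] + [4/(s - 5)] + [-2/(s - 2)] + [6/(s + 7)].
Invert each term: -1/(s + 3) ↔ -e^(-3t); 4/(s - 5) ↔ 4e^(5t); -2/(s - 2) ↔ -2e^(2t); 6/(s + 7) ↔ 6e^(-7t).

f(t) = 4*exp(5*t) - 2*exp(2*t) - exp(-3*t) + 6*exp(-7*t)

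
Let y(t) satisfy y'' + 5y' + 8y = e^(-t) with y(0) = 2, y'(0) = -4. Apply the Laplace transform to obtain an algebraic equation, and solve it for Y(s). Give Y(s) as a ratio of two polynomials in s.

Y(s) = (2*s^2 + 8*s + 7)/(s^3 + 6*s^2 + 13*s + 8)

Take the Laplace transform of both sides.
The derivative rules (L{y''} = s^2 Y - s·y(0) - y'(0) and L{y'} = sY - y(0), with y(0) = 2, y'(0) = -4) turn the left side into (s^2 + 5*s + 8)Y - (2*s + 6).
The right side is L{e^(-t)} = 1/(s + 1).
So (s^2 + 5*s + 8)Y = 1/(s + 1) + (2*s + 6).
Isolate Y and clear denominators.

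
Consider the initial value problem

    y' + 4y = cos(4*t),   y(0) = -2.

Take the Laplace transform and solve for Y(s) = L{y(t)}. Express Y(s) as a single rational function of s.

Take the Laplace transform of both sides.
Using L{y'} = sY - y(0) = sY - (-2), the left side becomes (s + 4)Y - (-2).
The right side is L{cos(4*t)} = s/(s^2 + 16).
So (s + 4)Y = s/(s^2 + 16) + (-2).
Divide through and combine into a single rational function.

Y(s) = (-2*s^2 + s - 32)/(s^3 + 4*s^2 + 16*s + 64)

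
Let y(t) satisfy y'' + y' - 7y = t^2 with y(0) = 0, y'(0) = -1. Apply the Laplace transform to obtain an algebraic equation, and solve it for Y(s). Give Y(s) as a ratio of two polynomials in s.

Y(s) = (-s^3 + 2)/(s^5 + s^4 - 7*s^3)

Take the Laplace transform of both sides.
The derivative rules (L{y''} = s^2 Y - s·y(0) - y'(0) and L{y'} = sY - y(0), with y(0) = 0, y'(0) = -1) turn the left side into (s^2 + s - 7)Y - (-1).
The right side is L{t^2} = 2/s^3.
So (s^2 + s - 7)Y = 2/s^3 + (-1).
Solve for Y(s) and write it as one ratio of polynomials.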